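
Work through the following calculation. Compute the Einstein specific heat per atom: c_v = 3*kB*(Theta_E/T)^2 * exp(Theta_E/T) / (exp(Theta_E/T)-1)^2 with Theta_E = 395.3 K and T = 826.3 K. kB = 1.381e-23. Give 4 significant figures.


Step 1: x = Theta_E/T = 395.3/826.3 = 0.4784
Step 2: x^2 = 0.2289
Step 3: exp(x) = 1.613
Step 4: c_v = 3*1.381e-23*0.2289*1.613/(1.613-1)^2 = 4.065e-23

4.065e-23


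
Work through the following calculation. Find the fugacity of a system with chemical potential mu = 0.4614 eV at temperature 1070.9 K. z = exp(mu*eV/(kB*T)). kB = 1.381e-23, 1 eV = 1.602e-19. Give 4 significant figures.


Step 1: Convert mu to Joules: 0.4614*1.602e-19 = 7.392e-20 J
Step 2: kB*T = 1.381e-23*1070.9 = 1.479e-20 J
Step 3: mu/(kB*T) = 4.998
Step 4: z = exp(4.998) = 148.1

148.1


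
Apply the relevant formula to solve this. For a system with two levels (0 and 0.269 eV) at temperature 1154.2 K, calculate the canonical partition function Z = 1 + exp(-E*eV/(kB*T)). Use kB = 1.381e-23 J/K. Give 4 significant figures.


Step 1: Compute beta*E = E*eV/(kB*T) = 0.269*1.602e-19/(1.381e-23*1154.2) = 2.704
Step 2: exp(-beta*E) = exp(-2.704) = 0.06697
Step 3: Z = 1 + 0.06697 = 1.067

1.067


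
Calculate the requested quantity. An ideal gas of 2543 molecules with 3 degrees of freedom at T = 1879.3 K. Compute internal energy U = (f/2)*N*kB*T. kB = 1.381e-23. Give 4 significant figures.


Step 1: f/2 = 3/2 = 1.5
Step 2: N*kB*T = 2543*1.381e-23*1879.3 = 6.6e-17
Step 3: U = 1.5 * 6.6e-17 = 9.9e-17 J

9.9e-17


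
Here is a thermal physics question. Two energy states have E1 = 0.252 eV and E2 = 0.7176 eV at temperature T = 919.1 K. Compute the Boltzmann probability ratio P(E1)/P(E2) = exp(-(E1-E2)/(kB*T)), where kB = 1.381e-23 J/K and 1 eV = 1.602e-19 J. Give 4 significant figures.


Step 1: Compute energy difference dE = E1 - E2 = 0.252 - 0.7176 = -0.4656 eV
Step 2: Convert to Joules: dE_J = -0.4656 * 1.602e-19 = -7.459e-20 J
Step 3: Compute exponent = -dE_J / (kB * T) = -(-7.459e-20) / (1.381e-23 * 919.1) = 5.877
Step 4: P(E1)/P(E2) = exp(5.877) = 356.6

356.6


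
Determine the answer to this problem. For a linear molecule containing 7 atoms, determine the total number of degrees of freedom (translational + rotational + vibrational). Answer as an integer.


Step 1: Translational DOF = 3
Step 2: Rotational DOF (linear) = 2
Step 3: Vibrational DOF = 3*7 - 5 = 16
Step 4: Total = 3 + 2 + 16 = 21

21


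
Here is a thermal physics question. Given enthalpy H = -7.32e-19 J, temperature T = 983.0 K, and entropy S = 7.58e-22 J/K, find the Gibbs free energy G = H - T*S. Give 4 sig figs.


Step 1: T*S = 983.0 * 7.58e-22 = 7.451e-19 J
Step 2: G = H - T*S = -7.32e-19 - 7.451e-19
Step 3: G = -1.477e-18 J

-1.477e-18


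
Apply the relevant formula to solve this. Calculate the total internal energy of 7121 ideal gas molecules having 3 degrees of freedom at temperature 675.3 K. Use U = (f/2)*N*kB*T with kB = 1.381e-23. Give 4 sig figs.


Step 1: f/2 = 3/2 = 1.5
Step 2: N*kB*T = 7121*1.381e-23*675.3 = 6.641e-17
Step 3: U = 1.5 * 6.641e-17 = 9.961e-17 J

9.961e-17


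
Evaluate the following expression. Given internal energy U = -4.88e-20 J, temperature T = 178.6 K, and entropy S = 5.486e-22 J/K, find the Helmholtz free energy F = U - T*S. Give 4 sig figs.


Step 1: T*S = 178.6 * 5.486e-22 = 9.798e-20 J
Step 2: F = U - T*S = -4.88e-20 - 9.798e-20
Step 3: F = -1.468e-19 J

-1.468e-19


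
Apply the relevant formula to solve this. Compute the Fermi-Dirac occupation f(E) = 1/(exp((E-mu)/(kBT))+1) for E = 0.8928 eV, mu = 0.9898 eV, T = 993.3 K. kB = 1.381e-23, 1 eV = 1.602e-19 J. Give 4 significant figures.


Step 1: (E - mu) = 0.8928 - 0.9898 = -0.097 eV
Step 2: Convert: (E-mu)*eV = -1.554e-20 J
Step 3: x = (E-mu)*eV/(kB*T) = -1.133
Step 4: f = 1/(exp(-1.133)+1) = 0.7564

0.7564


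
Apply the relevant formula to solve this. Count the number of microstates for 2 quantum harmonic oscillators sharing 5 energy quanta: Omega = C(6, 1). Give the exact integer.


Step 1: Use binomial coefficient C(6, 1)
Step 2: Numerator = 6! / 5!
Step 3: Denominator = 1!
Step 4: Omega = 6

6


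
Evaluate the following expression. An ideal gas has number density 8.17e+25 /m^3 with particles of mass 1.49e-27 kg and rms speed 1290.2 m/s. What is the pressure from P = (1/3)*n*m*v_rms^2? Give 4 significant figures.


Step 1: v_rms^2 = 1290.2^2 = 1.665e+06
Step 2: n*m = 8.17e+25*1.49e-27 = 0.1217
Step 3: P = (1/3)*0.1217*1.665e+06 = 6.755e+04 Pa

6.755e+04


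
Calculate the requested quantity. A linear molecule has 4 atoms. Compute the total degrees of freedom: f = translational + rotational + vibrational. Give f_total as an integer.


Step 1: Translational DOF = 3
Step 2: Rotational DOF (linear) = 2
Step 3: Vibrational DOF = 3*4 - 5 = 7
Step 4: Total = 3 + 2 + 7 = 12

12


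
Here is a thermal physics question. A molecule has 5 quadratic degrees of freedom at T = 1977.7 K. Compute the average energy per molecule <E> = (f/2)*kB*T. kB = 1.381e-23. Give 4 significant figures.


Step 1: f/2 = 5/2 = 2.5
Step 2: kB*T = 1.381e-23 * 1977.7 = 2.731e-20
Step 3: <E> = 2.5 * 2.731e-20 = 6.828e-20 J

6.828e-20


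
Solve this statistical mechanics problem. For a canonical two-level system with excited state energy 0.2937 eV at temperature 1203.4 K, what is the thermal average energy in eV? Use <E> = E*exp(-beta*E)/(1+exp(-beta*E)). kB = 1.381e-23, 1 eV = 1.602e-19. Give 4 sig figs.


Step 1: beta*E = 0.2937*1.602e-19/(1.381e-23*1203.4) = 2.831
Step 2: exp(-beta*E) = 0.05895
Step 3: <E> = 0.2937*0.05895/(1+0.05895) = 0.01635 eV

0.01635


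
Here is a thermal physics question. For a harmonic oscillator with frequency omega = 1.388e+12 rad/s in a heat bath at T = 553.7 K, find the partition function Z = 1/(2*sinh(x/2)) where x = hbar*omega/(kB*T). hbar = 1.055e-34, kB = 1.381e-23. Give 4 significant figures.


Step 1: Compute x = hbar*omega/(kB*T) = 1.055e-34*1.388e+12/(1.381e-23*553.7) = 0.01915
Step 2: x/2 = 0.009575
Step 3: sinh(x/2) = 0.009575
Step 4: Z = 1/(2*0.009575) = 52.22

52.22


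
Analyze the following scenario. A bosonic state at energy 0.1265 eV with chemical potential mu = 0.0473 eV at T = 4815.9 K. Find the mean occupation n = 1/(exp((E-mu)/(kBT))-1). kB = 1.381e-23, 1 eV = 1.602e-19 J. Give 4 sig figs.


Step 1: (E - mu) = 0.0792 eV
Step 2: x = (E-mu)*eV/(kB*T) = 0.0792*1.602e-19/(1.381e-23*4815.9) = 0.1908
Step 3: exp(x) = 1.21
Step 4: n = 1/(exp(x)-1) = 4.758

4.758


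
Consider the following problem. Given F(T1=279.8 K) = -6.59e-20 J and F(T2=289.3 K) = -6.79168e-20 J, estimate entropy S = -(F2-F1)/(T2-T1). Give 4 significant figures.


Step 1: dF = F2 - F1 = -6.79168e-20 - (-6.59e-20) = -2.0168e-21 J
Step 2: dT = T2 - T1 = 289.3 - 279.8 = 9.5 K
Step 3: S = -dF/dT = -(-2.0168e-21)/9.5 = 2.123e-22 J/K

2.123e-22


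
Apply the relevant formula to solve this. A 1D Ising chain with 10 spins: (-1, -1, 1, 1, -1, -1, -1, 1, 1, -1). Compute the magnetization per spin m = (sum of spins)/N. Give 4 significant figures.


Step 1: Count up spins (+1): 4, down spins (-1): 6
Step 2: Total magnetization M = 4 - 6 = -2
Step 3: m = M/N = -2/10 = -0.2

-0.2


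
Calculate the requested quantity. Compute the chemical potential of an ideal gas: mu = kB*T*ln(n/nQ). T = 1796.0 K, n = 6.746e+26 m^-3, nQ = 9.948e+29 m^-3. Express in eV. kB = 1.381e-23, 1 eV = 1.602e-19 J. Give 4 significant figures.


Step 1: n/nQ = 6.746e+26/9.948e+29 = 0.0006781
Step 2: ln(n/nQ) = -7.296
Step 3: mu = kB*T*ln(n/nQ) = 2.48e-20*-7.296 = -1.81e-19 J
Step 4: Convert to eV: -1.81e-19/1.602e-19 = -1.13 eV

-1.13


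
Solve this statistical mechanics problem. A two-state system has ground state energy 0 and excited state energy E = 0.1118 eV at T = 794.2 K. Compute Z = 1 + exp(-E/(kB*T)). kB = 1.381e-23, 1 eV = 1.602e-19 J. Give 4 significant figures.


Step 1: Compute beta*E = E*eV/(kB*T) = 0.1118*1.602e-19/(1.381e-23*794.2) = 1.633
Step 2: exp(-beta*E) = exp(-1.633) = 0.1953
Step 3: Z = 1 + 0.1953 = 1.195

1.195


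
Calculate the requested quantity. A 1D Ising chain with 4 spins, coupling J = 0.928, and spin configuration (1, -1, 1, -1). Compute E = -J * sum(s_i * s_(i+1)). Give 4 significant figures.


Step 1: Nearest-neighbor products: -1, -1, -1
Step 2: Sum of products = -3
Step 3: E = -0.928 * -3 = 2.784

2.784


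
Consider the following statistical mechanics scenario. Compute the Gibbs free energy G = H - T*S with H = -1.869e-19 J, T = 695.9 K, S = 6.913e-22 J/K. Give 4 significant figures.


Step 1: T*S = 695.9 * 6.913e-22 = 4.811e-19 J
Step 2: G = H - T*S = -1.869e-19 - 4.811e-19
Step 3: G = -6.68e-19 J

-6.68e-19


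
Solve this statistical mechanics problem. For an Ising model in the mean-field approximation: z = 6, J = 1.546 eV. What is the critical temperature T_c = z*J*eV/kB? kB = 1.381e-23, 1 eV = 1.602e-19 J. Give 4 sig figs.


Step 1: z*J = 6*1.546 = 9.276 eV
Step 2: Convert to Joules: 9.276*1.602e-19 = 1.486e-18 J
Step 3: T_c = 1.486e-18 / 1.381e-23 = 1.076e+05 K

1.076e+05


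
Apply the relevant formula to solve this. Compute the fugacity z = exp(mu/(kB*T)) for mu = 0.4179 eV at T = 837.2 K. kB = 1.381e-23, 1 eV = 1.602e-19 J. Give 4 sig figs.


Step 1: Convert mu to Joules: 0.4179*1.602e-19 = 6.695e-20 J
Step 2: kB*T = 1.381e-23*837.2 = 1.156e-20 J
Step 3: mu/(kB*T) = 5.79
Step 4: z = exp(5.79) = 327.2

327.2


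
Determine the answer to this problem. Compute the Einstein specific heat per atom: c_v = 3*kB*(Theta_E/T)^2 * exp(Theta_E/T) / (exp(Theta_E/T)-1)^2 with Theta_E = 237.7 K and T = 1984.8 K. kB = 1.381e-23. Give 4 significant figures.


Step 1: x = Theta_E/T = 237.7/1984.8 = 0.1198
Step 2: x^2 = 0.01434
Step 3: exp(x) = 1.127
Step 4: c_v = 3*1.381e-23*0.01434*1.127/(1.127-1)^2 = 4.138e-23

4.138e-23


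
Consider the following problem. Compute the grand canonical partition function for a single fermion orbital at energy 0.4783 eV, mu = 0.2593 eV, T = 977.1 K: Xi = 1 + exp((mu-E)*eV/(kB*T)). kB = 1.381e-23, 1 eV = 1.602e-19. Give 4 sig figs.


Step 1: (mu - E) = 0.2593 - 0.4783 = -0.219 eV
Step 2: x = (mu-E)*eV/(kB*T) = -0.219*1.602e-19/(1.381e-23*977.1) = -2.6
Step 3: exp(x) = 0.07427
Step 4: Xi = 1 + 0.07427 = 1.074

1.074


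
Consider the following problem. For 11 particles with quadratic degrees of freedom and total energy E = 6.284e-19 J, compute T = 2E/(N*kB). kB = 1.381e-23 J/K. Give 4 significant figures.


Step 1: Numerator = 2*E = 2*6.284e-19 = 1.257e-18 J
Step 2: Denominator = N*kB = 11*1.381e-23 = 1.519e-22
Step 3: T = 1.257e-18 / 1.519e-22 = 8273 K

8273


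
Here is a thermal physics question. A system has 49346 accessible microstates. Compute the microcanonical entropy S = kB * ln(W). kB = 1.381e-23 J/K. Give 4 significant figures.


Step 1: ln(W) = ln(49346) = 10.81
Step 2: S = kB * ln(W) = 1.381e-23 * 10.81
Step 3: S = 1.492e-22 J/K

1.492e-22


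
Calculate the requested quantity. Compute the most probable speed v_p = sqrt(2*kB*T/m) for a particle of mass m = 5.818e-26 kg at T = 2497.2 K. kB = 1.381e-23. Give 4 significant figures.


Step 1: Numerator = 2*kB*T = 2*1.381e-23*2497.2 = 6.897e-20
Step 2: Ratio = 6.897e-20 / 5.818e-26 = 1.186e+06
Step 3: v_p = sqrt(1.186e+06) = 1089 m/s

1089


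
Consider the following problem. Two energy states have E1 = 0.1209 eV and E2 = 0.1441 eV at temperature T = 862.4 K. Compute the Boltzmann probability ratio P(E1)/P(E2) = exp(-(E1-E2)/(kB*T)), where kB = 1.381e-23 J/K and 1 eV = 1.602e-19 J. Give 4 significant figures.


Step 1: Compute energy difference dE = E1 - E2 = 0.1209 - 0.1441 = -0.0232 eV
Step 2: Convert to Joules: dE_J = -0.0232 * 1.602e-19 = -3.717e-21 J
Step 3: Compute exponent = -dE_J / (kB * T) = -(-3.717e-21) / (1.381e-23 * 862.4) = 0.3121
Step 4: P(E1)/P(E2) = exp(0.3121) = 1.366

1.366


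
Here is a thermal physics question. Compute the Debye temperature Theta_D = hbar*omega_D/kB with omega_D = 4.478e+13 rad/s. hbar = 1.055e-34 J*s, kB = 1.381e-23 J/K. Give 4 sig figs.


Step 1: hbar*omega_D = 1.055e-34 * 4.478e+13 = 4.724e-21 J
Step 2: Theta_D = 4.724e-21 / 1.381e-23
Step 3: Theta_D = 342.1 K

342.1


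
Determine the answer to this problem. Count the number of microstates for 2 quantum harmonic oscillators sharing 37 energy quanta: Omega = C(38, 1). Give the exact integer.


Step 1: Use binomial coefficient C(38, 1)
Step 2: Numerator = 38! / 37!
Step 3: Denominator = 1!
Step 4: Omega = 38

38


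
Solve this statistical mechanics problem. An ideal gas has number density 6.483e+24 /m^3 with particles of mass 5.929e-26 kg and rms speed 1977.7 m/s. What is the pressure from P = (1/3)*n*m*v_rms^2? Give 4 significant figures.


Step 1: v_rms^2 = 1977.7^2 = 3.911e+06
Step 2: n*m = 6.483e+24*5.929e-26 = 0.3844
Step 3: P = (1/3)*0.3844*3.911e+06 = 5.011e+05 Pa

5.011e+05


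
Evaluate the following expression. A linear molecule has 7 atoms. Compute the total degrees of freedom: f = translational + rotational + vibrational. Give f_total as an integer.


Step 1: Translational DOF = 3
Step 2: Rotational DOF (linear) = 2
Step 3: Vibrational DOF = 3*7 - 5 = 16
Step 4: Total = 3 + 2 + 16 = 21

21


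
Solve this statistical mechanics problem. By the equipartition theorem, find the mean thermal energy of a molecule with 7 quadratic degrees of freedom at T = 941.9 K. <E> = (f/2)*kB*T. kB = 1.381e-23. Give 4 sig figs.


Step 1: f/2 = 7/2 = 3.5
Step 2: kB*T = 1.381e-23 * 941.9 = 1.301e-20
Step 3: <E> = 3.5 * 1.301e-20 = 4.553e-20 J

4.553e-20


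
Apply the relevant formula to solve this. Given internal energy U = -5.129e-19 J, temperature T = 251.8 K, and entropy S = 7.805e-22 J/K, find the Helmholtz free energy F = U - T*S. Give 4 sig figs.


Step 1: T*S = 251.8 * 7.805e-22 = 1.965e-19 J
Step 2: F = U - T*S = -5.129e-19 - 1.965e-19
Step 3: F = -7.094e-19 J

-7.094e-19


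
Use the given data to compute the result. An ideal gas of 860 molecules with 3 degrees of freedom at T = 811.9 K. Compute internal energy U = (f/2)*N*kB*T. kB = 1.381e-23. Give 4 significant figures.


Step 1: f/2 = 3/2 = 1.5
Step 2: N*kB*T = 860*1.381e-23*811.9 = 9.643e-18
Step 3: U = 1.5 * 9.643e-18 = 1.446e-17 J

1.446e-17


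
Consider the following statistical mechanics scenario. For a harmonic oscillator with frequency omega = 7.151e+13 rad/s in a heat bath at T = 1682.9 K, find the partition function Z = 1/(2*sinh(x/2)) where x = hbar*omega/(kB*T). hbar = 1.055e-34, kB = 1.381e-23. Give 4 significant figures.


Step 1: Compute x = hbar*omega/(kB*T) = 1.055e-34*7.151e+13/(1.381e-23*1682.9) = 0.3246
Step 2: x/2 = 0.1623
Step 3: sinh(x/2) = 0.163
Step 4: Z = 1/(2*0.163) = 3.067

3.067


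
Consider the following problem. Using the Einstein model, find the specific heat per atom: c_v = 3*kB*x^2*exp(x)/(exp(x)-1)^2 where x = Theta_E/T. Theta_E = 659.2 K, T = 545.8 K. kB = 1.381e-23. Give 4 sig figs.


Step 1: x = Theta_E/T = 659.2/545.8 = 1.208
Step 2: x^2 = 1.459
Step 3: exp(x) = 3.346
Step 4: c_v = 3*1.381e-23*1.459*3.346/(3.346-1)^2 = 3.674e-23

3.674e-23


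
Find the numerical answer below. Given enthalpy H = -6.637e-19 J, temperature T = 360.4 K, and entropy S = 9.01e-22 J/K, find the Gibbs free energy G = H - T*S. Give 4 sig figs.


Step 1: T*S = 360.4 * 9.01e-22 = 3.247e-19 J
Step 2: G = H - T*S = -6.637e-19 - 3.247e-19
Step 3: G = -9.884e-19 J

-9.884e-19


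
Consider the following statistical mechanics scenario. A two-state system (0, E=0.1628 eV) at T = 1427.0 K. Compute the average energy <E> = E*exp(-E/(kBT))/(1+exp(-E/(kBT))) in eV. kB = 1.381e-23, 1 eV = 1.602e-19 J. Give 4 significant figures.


Step 1: beta*E = 0.1628*1.602e-19/(1.381e-23*1427.0) = 1.323
Step 2: exp(-beta*E) = 0.2662
Step 3: <E> = 0.1628*0.2662/(1+0.2662) = 0.03423 eV

0.03423


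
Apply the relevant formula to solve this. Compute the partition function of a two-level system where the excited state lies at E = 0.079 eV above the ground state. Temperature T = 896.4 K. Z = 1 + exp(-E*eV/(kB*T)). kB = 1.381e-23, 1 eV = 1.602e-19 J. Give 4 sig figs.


Step 1: Compute beta*E = E*eV/(kB*T) = 0.079*1.602e-19/(1.381e-23*896.4) = 1.022
Step 2: exp(-beta*E) = exp(-1.022) = 0.3598
Step 3: Z = 1 + 0.3598 = 1.36

1.36


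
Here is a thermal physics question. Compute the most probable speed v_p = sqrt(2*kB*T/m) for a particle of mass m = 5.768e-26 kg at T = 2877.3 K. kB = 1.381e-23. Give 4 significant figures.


Step 1: Numerator = 2*kB*T = 2*1.381e-23*2877.3 = 7.947e-20
Step 2: Ratio = 7.947e-20 / 5.768e-26 = 1.378e+06
Step 3: v_p = sqrt(1.378e+06) = 1174 m/s

1174


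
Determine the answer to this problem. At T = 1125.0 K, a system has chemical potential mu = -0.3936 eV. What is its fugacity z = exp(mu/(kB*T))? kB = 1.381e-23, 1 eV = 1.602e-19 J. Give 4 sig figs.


Step 1: Convert mu to Joules: -0.3936*1.602e-19 = -6.305e-20 J
Step 2: kB*T = 1.381e-23*1125.0 = 1.554e-20 J
Step 3: mu/(kB*T) = -4.059
Step 4: z = exp(-4.059) = 0.01727

0.01727


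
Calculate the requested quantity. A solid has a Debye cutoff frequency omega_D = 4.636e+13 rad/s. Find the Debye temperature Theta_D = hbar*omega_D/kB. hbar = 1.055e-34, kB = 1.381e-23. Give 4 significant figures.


Step 1: hbar*omega_D = 1.055e-34 * 4.636e+13 = 4.891e-21 J
Step 2: Theta_D = 4.891e-21 / 1.381e-23
Step 3: Theta_D = 354.2 K

354.2


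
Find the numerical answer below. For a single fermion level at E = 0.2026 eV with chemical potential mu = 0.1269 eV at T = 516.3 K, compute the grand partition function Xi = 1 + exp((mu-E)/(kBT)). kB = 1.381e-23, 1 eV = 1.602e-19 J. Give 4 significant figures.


Step 1: (mu - E) = 0.1269 - 0.2026 = -0.0757 eV
Step 2: x = (mu-E)*eV/(kB*T) = -0.0757*1.602e-19/(1.381e-23*516.3) = -1.701
Step 3: exp(x) = 0.1825
Step 4: Xi = 1 + 0.1825 = 1.183

1.183


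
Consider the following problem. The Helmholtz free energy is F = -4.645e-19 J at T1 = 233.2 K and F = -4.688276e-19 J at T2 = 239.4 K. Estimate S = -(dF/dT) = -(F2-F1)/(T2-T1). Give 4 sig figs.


Step 1: dF = F2 - F1 = -4.688276e-19 - (-4.645e-19) = -4.3276e-21 J
Step 2: dT = T2 - T1 = 239.4 - 233.2 = 6.2 K
Step 3: S = -dF/dT = -(-4.3276e-21)/6.2 = 6.98e-22 J/K

6.98e-22


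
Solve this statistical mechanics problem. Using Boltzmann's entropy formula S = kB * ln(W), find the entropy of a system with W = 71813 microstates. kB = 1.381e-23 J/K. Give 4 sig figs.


Step 1: ln(W) = ln(71813) = 11.18
Step 2: S = kB * ln(W) = 1.381e-23 * 11.18
Step 3: S = 1.544e-22 J/K

1.544e-22


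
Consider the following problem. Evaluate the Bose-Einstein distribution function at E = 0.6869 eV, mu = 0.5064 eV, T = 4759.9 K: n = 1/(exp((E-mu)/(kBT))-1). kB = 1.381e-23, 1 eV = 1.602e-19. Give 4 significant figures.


Step 1: (E - mu) = 0.1805 eV
Step 2: x = (E-mu)*eV/(kB*T) = 0.1805*1.602e-19/(1.381e-23*4759.9) = 0.4399
Step 3: exp(x) = 1.553
Step 4: n = 1/(exp(x)-1) = 1.81

1.81


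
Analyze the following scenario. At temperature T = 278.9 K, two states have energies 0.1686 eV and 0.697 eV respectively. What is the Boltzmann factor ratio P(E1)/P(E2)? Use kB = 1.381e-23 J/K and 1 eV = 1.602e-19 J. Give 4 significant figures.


Step 1: Compute energy difference dE = E1 - E2 = 0.1686 - 0.697 = -0.5284 eV
Step 2: Convert to Joules: dE_J = -0.5284 * 1.602e-19 = -8.465e-20 J
Step 3: Compute exponent = -dE_J / (kB * T) = -(-8.465e-20) / (1.381e-23 * 278.9) = 21.98
Step 4: P(E1)/P(E2) = exp(21.98) = 3.506e+09

3.506e+09


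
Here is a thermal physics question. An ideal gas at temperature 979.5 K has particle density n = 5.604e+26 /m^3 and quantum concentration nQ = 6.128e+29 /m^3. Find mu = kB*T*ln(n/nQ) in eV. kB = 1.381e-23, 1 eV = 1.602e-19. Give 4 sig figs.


Step 1: n/nQ = 5.604e+26/6.128e+29 = 0.0009145
Step 2: ln(n/nQ) = -6.997
Step 3: mu = kB*T*ln(n/nQ) = 1.353e-20*-6.997 = -9.465e-20 J
Step 4: Convert to eV: -9.465e-20/1.602e-19 = -0.5908 eV

-0.5908


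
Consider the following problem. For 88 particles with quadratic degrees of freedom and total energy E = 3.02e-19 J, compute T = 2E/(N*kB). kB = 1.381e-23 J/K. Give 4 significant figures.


Step 1: Numerator = 2*E = 2*3.02e-19 = 6.04e-19 J
Step 2: Denominator = N*kB = 88*1.381e-23 = 1.215e-21
Step 3: T = 6.04e-19 / 1.215e-21 = 497 K

497


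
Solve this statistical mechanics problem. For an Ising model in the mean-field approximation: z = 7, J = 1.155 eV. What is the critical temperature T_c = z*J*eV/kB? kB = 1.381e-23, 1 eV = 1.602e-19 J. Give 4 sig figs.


Step 1: z*J = 7*1.155 = 8.085 eV
Step 2: Convert to Joules: 8.085*1.602e-19 = 1.295e-18 J
Step 3: T_c = 1.295e-18 / 1.381e-23 = 9.379e+04 K

9.379e+04


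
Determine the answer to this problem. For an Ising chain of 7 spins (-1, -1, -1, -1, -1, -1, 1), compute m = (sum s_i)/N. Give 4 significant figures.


Step 1: Count up spins (+1): 1, down spins (-1): 6
Step 2: Total magnetization M = 1 - 6 = -5
Step 3: m = M/N = -5/7 = -0.7143

-0.7143


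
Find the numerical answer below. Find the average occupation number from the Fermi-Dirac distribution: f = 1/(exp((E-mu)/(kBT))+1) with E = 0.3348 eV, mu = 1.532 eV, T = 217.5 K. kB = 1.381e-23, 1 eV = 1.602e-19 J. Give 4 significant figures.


Step 1: (E - mu) = 0.3348 - 1.532 = -1.197 eV
Step 2: Convert: (E-mu)*eV = -1.918e-19 J
Step 3: x = (E-mu)*eV/(kB*T) = -63.85
Step 4: f = 1/(exp(-63.85)+1) = 1

1


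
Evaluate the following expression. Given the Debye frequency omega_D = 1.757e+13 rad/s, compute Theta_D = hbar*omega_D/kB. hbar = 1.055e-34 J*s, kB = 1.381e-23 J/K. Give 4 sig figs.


Step 1: hbar*omega_D = 1.055e-34 * 1.757e+13 = 1.854e-21 J
Step 2: Theta_D = 1.854e-21 / 1.381e-23
Step 3: Theta_D = 134.2 K

134.2


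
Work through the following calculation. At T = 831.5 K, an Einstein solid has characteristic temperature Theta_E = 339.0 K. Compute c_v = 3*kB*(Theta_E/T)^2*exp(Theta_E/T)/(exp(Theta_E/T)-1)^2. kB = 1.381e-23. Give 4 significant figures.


Step 1: x = Theta_E/T = 339.0/831.5 = 0.4077
Step 2: x^2 = 0.1662
Step 3: exp(x) = 1.503
Step 4: c_v = 3*1.381e-23*0.1662*1.503/(1.503-1)^2 = 4.086e-23

4.086e-23


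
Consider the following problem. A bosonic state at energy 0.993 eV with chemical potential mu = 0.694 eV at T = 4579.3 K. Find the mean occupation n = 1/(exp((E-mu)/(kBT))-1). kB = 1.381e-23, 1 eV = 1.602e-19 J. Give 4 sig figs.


Step 1: (E - mu) = 0.299 eV
Step 2: x = (E-mu)*eV/(kB*T) = 0.299*1.602e-19/(1.381e-23*4579.3) = 0.7574
Step 3: exp(x) = 2.133
Step 4: n = 1/(exp(x)-1) = 0.8828

0.8828


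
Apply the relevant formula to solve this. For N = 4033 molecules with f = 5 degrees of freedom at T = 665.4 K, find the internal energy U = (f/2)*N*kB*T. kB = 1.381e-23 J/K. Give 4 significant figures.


Step 1: f/2 = 5/2 = 2.5
Step 2: N*kB*T = 4033*1.381e-23*665.4 = 3.706e-17
Step 3: U = 2.5 * 3.706e-17 = 9.265e-17 J

9.265e-17


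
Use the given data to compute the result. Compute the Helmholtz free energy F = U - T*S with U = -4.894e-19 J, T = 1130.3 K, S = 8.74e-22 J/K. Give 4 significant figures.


Step 1: T*S = 1130.3 * 8.74e-22 = 9.879e-19 J
Step 2: F = U - T*S = -4.894e-19 - 9.879e-19
Step 3: F = -1.477e-18 J

-1.477e-18


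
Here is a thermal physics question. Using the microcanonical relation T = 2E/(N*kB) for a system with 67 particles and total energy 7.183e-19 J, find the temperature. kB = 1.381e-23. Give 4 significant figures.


Step 1: Numerator = 2*E = 2*7.183e-19 = 1.437e-18 J
Step 2: Denominator = N*kB = 67*1.381e-23 = 9.253e-22
Step 3: T = 1.437e-18 / 9.253e-22 = 1553 K

1553


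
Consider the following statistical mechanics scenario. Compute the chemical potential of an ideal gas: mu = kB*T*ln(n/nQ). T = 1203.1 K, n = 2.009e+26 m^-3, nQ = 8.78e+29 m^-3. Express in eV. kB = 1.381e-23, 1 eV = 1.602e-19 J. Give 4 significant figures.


Step 1: n/nQ = 2.009e+26/8.78e+29 = 0.0002288
Step 2: ln(n/nQ) = -8.383
Step 3: mu = kB*T*ln(n/nQ) = 1.661e-20*-8.383 = -1.393e-19 J
Step 4: Convert to eV: -1.393e-19/1.602e-19 = -0.8694 eV

-0.8694


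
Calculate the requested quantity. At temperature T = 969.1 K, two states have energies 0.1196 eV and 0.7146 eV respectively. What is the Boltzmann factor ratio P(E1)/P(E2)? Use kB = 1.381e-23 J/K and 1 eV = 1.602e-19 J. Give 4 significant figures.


Step 1: Compute energy difference dE = E1 - E2 = 0.1196 - 0.7146 = -0.595 eV
Step 2: Convert to Joules: dE_J = -0.595 * 1.602e-19 = -9.532e-20 J
Step 3: Compute exponent = -dE_J / (kB * T) = -(-9.532e-20) / (1.381e-23 * 969.1) = 7.122
Step 4: P(E1)/P(E2) = exp(7.122) = 1239

1239


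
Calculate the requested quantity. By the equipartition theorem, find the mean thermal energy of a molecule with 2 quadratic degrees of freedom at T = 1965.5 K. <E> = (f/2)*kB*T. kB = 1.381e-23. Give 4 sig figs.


Step 1: f/2 = 2/2 = 1
Step 2: kB*T = 1.381e-23 * 1965.5 = 2.714e-20
Step 3: <E> = 1 * 2.714e-20 = 2.714e-20 J

2.714e-20


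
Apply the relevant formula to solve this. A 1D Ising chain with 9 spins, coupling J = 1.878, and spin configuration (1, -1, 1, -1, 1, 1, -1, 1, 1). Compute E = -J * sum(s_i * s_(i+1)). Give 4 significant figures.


Step 1: Nearest-neighbor products: -1, -1, -1, -1, 1, -1, -1, 1
Step 2: Sum of products = -4
Step 3: E = -1.878 * -4 = 7.512

7.512


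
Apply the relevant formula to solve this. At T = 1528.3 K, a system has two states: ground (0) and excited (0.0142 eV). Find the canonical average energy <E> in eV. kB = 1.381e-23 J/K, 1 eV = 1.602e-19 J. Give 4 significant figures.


Step 1: beta*E = 0.0142*1.602e-19/(1.381e-23*1528.3) = 0.1078
Step 2: exp(-beta*E) = 0.8978
Step 3: <E> = 0.0142*0.8978/(1+0.8978) = 0.006718 eV

0.006718


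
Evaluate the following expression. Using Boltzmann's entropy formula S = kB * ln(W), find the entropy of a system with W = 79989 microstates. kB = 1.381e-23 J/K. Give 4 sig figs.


Step 1: ln(W) = ln(79989) = 11.29
Step 2: S = kB * ln(W) = 1.381e-23 * 11.29
Step 3: S = 1.559e-22 J/K

1.559e-22


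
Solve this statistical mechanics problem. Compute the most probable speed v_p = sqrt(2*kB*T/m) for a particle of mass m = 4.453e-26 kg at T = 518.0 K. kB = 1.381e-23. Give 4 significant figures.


Step 1: Numerator = 2*kB*T = 2*1.381e-23*518.0 = 1.431e-20
Step 2: Ratio = 1.431e-20 / 4.453e-26 = 3.213e+05
Step 3: v_p = sqrt(3.213e+05) = 566.8 m/s

566.8


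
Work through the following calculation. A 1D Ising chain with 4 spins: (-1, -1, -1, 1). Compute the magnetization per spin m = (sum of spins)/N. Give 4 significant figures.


Step 1: Count up spins (+1): 1, down spins (-1): 3
Step 2: Total magnetization M = 1 - 3 = -2
Step 3: m = M/N = -2/4 = -0.5

-0.5


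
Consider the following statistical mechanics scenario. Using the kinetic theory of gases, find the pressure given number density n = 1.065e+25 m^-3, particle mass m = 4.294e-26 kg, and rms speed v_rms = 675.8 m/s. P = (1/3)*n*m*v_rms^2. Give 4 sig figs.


Step 1: v_rms^2 = 675.8^2 = 4.567e+05
Step 2: n*m = 1.065e+25*4.294e-26 = 0.4573
Step 3: P = (1/3)*0.4573*4.567e+05 = 6.962e+04 Pa

6.962e+04


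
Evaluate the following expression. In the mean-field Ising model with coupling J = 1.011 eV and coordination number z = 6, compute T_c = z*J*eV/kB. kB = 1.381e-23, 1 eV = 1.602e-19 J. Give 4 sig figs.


Step 1: z*J = 6*1.011 = 6.066 eV
Step 2: Convert to Joules: 6.066*1.602e-19 = 9.718e-19 J
Step 3: T_c = 9.718e-19 / 1.381e-23 = 7.037e+04 K

7.037e+04


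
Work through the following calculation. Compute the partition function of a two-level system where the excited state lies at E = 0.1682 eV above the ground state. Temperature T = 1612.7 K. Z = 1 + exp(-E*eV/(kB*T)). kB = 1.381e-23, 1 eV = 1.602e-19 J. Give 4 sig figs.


Step 1: Compute beta*E = E*eV/(kB*T) = 0.1682*1.602e-19/(1.381e-23*1612.7) = 1.21
Step 2: exp(-beta*E) = exp(-1.21) = 0.2982
Step 3: Z = 1 + 0.2982 = 1.298

1.298


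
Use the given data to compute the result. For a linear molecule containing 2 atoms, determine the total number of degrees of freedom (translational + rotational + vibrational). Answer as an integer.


Step 1: Translational DOF = 3
Step 2: Rotational DOF (linear) = 2
Step 3: Vibrational DOF = 3*2 - 5 = 1
Step 4: Total = 3 + 2 + 1 = 6

6


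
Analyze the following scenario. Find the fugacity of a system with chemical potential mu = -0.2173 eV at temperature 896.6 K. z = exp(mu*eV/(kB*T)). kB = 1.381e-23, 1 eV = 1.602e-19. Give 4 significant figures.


Step 1: Convert mu to Joules: -0.2173*1.602e-19 = -3.481e-20 J
Step 2: kB*T = 1.381e-23*896.6 = 1.238e-20 J
Step 3: mu/(kB*T) = -2.811
Step 4: z = exp(-2.811) = 0.06012

0.06012


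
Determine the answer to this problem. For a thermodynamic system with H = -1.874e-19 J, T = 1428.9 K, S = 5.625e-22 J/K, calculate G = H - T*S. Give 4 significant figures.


Step 1: T*S = 1428.9 * 5.625e-22 = 8.038e-19 J
Step 2: G = H - T*S = -1.874e-19 - 8.038e-19
Step 3: G = -9.912e-19 J

-9.912e-19


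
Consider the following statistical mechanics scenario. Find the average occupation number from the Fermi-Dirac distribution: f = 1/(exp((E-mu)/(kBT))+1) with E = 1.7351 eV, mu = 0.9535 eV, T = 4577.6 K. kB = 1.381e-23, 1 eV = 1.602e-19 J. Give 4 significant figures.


Step 1: (E - mu) = 1.7351 - 0.9535 = 0.7816 eV
Step 2: Convert: (E-mu)*eV = 1.252e-19 J
Step 3: x = (E-mu)*eV/(kB*T) = 1.981
Step 4: f = 1/(exp(1.981)+1) = 0.1212

0.1212


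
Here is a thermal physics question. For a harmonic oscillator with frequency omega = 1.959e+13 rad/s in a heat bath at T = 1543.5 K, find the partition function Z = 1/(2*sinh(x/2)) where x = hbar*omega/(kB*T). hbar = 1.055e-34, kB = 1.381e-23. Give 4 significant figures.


Step 1: Compute x = hbar*omega/(kB*T) = 1.055e-34*1.959e+13/(1.381e-23*1543.5) = 0.09696
Step 2: x/2 = 0.04848
Step 3: sinh(x/2) = 0.0485
Step 4: Z = 1/(2*0.0485) = 10.31

10.31


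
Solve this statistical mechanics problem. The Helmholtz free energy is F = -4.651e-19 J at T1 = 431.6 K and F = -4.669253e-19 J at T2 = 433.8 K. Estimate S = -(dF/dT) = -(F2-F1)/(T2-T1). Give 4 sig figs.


Step 1: dF = F2 - F1 = -4.669253e-19 - (-4.651e-19) = -1.8253e-21 J
Step 2: dT = T2 - T1 = 433.8 - 431.6 = 2.2 K
Step 3: S = -dF/dT = -(-1.8253e-21)/2.2 = 8.297e-22 J/K

8.297e-22


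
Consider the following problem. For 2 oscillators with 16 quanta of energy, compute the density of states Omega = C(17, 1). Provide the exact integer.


Step 1: Use binomial coefficient C(17, 1)
Step 2: Numerator = 17! / 16!
Step 3: Denominator = 1!
Step 4: Omega = 17

17


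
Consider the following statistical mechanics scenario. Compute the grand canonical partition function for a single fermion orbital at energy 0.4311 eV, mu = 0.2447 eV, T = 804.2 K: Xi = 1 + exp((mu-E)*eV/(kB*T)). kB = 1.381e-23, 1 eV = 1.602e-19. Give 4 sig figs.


Step 1: (mu - E) = 0.2447 - 0.4311 = -0.1864 eV
Step 2: x = (mu-E)*eV/(kB*T) = -0.1864*1.602e-19/(1.381e-23*804.2) = -2.689
Step 3: exp(x) = 0.06797
Step 4: Xi = 1 + 0.06797 = 1.068

1.068


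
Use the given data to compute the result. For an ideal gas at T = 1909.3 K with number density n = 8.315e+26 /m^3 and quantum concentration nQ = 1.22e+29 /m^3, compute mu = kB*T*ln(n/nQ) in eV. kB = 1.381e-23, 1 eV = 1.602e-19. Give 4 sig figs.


Step 1: n/nQ = 8.315e+26/1.22e+29 = 0.006816
Step 2: ln(n/nQ) = -4.989
Step 3: mu = kB*T*ln(n/nQ) = 2.637e-20*-4.989 = -1.315e-19 J
Step 4: Convert to eV: -1.315e-19/1.602e-19 = -0.8211 eV

-0.8211


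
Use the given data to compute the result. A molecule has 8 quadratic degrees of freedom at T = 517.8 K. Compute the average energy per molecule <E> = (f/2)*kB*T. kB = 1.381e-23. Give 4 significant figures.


Step 1: f/2 = 8/2 = 4
Step 2: kB*T = 1.381e-23 * 517.8 = 7.151e-21
Step 3: <E> = 4 * 7.151e-21 = 2.86e-20 J

2.86e-20


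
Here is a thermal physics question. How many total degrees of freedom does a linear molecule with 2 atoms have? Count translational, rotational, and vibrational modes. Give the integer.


Step 1: Translational DOF = 3
Step 2: Rotational DOF (linear) = 2
Step 3: Vibrational DOF = 3*2 - 5 = 1
Step 4: Total = 3 + 2 + 1 = 6

6


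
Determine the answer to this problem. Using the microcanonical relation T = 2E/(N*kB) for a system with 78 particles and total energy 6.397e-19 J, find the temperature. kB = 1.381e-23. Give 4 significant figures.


Step 1: Numerator = 2*E = 2*6.397e-19 = 1.279e-18 J
Step 2: Denominator = N*kB = 78*1.381e-23 = 1.077e-21
Step 3: T = 1.279e-18 / 1.077e-21 = 1188 K

1188


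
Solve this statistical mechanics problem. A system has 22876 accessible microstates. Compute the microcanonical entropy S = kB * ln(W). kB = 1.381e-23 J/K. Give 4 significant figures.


Step 1: ln(W) = ln(22876) = 10.04
Step 2: S = kB * ln(W) = 1.381e-23 * 10.04
Step 3: S = 1.386e-22 J/K

1.386e-22


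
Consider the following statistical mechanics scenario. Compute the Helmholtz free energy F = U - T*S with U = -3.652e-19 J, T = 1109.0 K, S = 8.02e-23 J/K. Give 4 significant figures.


Step 1: T*S = 1109.0 * 8.02e-23 = 8.894e-20 J
Step 2: F = U - T*S = -3.652e-19 - 8.894e-20
Step 3: F = -4.541e-19 J

-4.541e-19


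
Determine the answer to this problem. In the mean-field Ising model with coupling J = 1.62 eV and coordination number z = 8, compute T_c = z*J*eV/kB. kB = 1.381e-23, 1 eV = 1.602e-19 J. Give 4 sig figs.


Step 1: z*J = 8*1.62 = 12.96 eV
Step 2: Convert to Joules: 12.96*1.602e-19 = 2.076e-18 J
Step 3: T_c = 2.076e-18 / 1.381e-23 = 1.503e+05 K

1.503e+05


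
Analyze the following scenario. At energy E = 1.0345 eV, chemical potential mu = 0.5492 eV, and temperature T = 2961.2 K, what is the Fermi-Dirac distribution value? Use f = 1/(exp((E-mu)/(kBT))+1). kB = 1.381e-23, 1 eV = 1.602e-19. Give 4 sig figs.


Step 1: (E - mu) = 1.0345 - 0.5492 = 0.4853 eV
Step 2: Convert: (E-mu)*eV = 7.775e-20 J
Step 3: x = (E-mu)*eV/(kB*T) = 1.901
Step 4: f = 1/(exp(1.901)+1) = 0.13

0.13


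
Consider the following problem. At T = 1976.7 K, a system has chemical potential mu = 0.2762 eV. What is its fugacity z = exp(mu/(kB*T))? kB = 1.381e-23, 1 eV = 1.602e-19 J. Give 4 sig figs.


Step 1: Convert mu to Joules: 0.2762*1.602e-19 = 4.425e-20 J
Step 2: kB*T = 1.381e-23*1976.7 = 2.73e-20 J
Step 3: mu/(kB*T) = 1.621
Step 4: z = exp(1.621) = 5.058

5.058


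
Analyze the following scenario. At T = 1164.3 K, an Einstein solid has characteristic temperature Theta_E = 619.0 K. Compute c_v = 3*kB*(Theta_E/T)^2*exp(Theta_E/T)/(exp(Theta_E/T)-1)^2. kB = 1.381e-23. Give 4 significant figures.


Step 1: x = Theta_E/T = 619.0/1164.3 = 0.5316
Step 2: x^2 = 0.2827
Step 3: exp(x) = 1.702
Step 4: c_v = 3*1.381e-23*0.2827*1.702/(1.702-1)^2 = 4.047e-23

4.047e-23


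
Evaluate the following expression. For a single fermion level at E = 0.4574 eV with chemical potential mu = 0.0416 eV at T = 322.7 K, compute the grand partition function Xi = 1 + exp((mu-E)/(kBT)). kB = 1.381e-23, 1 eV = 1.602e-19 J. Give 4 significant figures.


Step 1: (mu - E) = 0.0416 - 0.4574 = -0.4158 eV
Step 2: x = (mu-E)*eV/(kB*T) = -0.4158*1.602e-19/(1.381e-23*322.7) = -14.95
Step 3: exp(x) = 3.225e-07
Step 4: Xi = 1 + 3.225e-07 = 1

1


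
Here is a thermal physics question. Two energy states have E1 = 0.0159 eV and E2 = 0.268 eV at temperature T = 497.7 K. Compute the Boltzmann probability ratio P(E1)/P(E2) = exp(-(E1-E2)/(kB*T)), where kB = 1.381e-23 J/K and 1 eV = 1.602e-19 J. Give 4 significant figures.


Step 1: Compute energy difference dE = E1 - E2 = 0.0159 - 0.268 = -0.2521 eV
Step 2: Convert to Joules: dE_J = -0.2521 * 1.602e-19 = -4.039e-20 J
Step 3: Compute exponent = -dE_J / (kB * T) = -(-4.039e-20) / (1.381e-23 * 497.7) = 5.876
Step 4: P(E1)/P(E2) = exp(5.876) = 356.3

356.3


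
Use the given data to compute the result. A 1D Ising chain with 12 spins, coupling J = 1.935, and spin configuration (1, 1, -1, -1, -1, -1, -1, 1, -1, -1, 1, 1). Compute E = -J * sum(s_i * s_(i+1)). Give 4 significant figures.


Step 1: Nearest-neighbor products: 1, -1, 1, 1, 1, 1, -1, -1, 1, -1, 1
Step 2: Sum of products = 3
Step 3: E = -1.935 * 3 = -5.805

-5.805


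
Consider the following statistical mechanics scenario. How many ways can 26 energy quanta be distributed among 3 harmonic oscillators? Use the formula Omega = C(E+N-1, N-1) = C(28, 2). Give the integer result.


Step 1: Use binomial coefficient C(28, 2)
Step 2: Numerator = 28! / 26!
Step 3: Denominator = 2!
Step 4: Omega = 378

378


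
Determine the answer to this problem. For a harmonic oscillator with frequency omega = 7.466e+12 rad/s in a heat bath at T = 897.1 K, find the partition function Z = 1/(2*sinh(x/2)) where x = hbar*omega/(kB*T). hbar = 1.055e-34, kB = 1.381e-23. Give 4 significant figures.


Step 1: Compute x = hbar*omega/(kB*T) = 1.055e-34*7.466e+12/(1.381e-23*897.1) = 0.06358
Step 2: x/2 = 0.03179
Step 3: sinh(x/2) = 0.03179
Step 4: Z = 1/(2*0.03179) = 15.73

15.73


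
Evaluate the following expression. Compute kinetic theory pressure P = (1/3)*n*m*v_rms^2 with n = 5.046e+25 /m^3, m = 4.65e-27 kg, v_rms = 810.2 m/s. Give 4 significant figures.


Step 1: v_rms^2 = 810.2^2 = 6.564e+05
Step 2: n*m = 5.046e+25*4.65e-27 = 0.2346
Step 3: P = (1/3)*0.2346*6.564e+05 = 5.134e+04 Pa

5.134e+04


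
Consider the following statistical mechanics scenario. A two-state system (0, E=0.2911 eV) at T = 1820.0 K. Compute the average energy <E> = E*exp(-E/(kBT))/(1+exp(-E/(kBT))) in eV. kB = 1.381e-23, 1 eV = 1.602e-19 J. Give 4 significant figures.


Step 1: beta*E = 0.2911*1.602e-19/(1.381e-23*1820.0) = 1.855
Step 2: exp(-beta*E) = 0.1564
Step 3: <E> = 0.2911*0.1564/(1+0.1564) = 0.03937 eV

0.03937


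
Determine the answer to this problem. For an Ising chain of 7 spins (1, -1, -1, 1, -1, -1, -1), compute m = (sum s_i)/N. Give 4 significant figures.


Step 1: Count up spins (+1): 2, down spins (-1): 5
Step 2: Total magnetization M = 2 - 5 = -3
Step 3: m = M/N = -3/7 = -0.4286

-0.4286


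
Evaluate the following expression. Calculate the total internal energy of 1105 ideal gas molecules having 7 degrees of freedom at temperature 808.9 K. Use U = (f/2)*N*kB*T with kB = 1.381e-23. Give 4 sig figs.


Step 1: f/2 = 7/2 = 3.5
Step 2: N*kB*T = 1105*1.381e-23*808.9 = 1.234e-17
Step 3: U = 3.5 * 1.234e-17 = 4.32e-17 J

4.32e-17


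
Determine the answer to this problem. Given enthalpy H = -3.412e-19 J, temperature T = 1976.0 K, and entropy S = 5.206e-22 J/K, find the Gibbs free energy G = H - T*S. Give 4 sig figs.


Step 1: T*S = 1976.0 * 5.206e-22 = 1.029e-18 J
Step 2: G = H - T*S = -3.412e-19 - 1.029e-18
Step 3: G = -1.37e-18 J

-1.37e-18


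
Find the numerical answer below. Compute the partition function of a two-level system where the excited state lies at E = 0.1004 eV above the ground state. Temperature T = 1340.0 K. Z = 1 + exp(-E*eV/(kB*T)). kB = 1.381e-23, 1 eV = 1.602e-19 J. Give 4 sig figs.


Step 1: Compute beta*E = E*eV/(kB*T) = 0.1004*1.602e-19/(1.381e-23*1340.0) = 0.8692
Step 2: exp(-beta*E) = exp(-0.8692) = 0.4193
Step 3: Z = 1 + 0.4193 = 1.419

1.419


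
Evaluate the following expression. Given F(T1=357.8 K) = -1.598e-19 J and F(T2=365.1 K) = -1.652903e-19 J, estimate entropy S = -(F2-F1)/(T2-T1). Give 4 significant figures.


Step 1: dF = F2 - F1 = -1.652903e-19 - (-1.598e-19) = -5.4903e-21 J
Step 2: dT = T2 - T1 = 365.1 - 357.8 = 7.3 K
Step 3: S = -dF/dT = -(-5.4903e-21)/7.3 = 7.521e-22 J/K

7.521e-22


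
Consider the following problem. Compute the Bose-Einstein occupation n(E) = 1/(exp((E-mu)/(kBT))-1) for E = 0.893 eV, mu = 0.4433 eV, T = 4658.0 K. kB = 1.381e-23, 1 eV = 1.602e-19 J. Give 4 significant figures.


Step 1: (E - mu) = 0.4497 eV
Step 2: x = (E-mu)*eV/(kB*T) = 0.4497*1.602e-19/(1.381e-23*4658.0) = 1.12
Step 3: exp(x) = 3.065
Step 4: n = 1/(exp(x)-1) = 0.4843

0.4843


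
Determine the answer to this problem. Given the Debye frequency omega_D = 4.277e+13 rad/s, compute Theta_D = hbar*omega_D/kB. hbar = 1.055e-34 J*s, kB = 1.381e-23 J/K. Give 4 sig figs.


Step 1: hbar*omega_D = 1.055e-34 * 4.277e+13 = 4.512e-21 J
Step 2: Theta_D = 4.512e-21 / 1.381e-23
Step 3: Theta_D = 326.7 K

326.7
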